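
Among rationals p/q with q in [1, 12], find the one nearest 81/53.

17/11

Expand x = 81/53 as a continued fraction with the Euclidean algorithm:
  81 = 1*53 + 28, so a_0 = 1.
  53 = 1*28 + 25, so a_1 = 1.
  28 = 1*25 + 3, so a_2 = 1.
  25 = 8*3 + 1, so a_3 = 8.
  3 = 3*1 + 0, so a_4 = 3.
so x = [1; 1, 1, 8, 3].
Convergents (p_i = a_i*p_{i-1} + p_{i-2}, q_i = a_i*q_{i-1} + q_{i-2} with p_{-2}=0, p_{-1}=1, q_{-2}=1, q_{-1}=0), until the denominator exceeds 12:
  i=0: a_0=1, p_0 = 1*1 + 0 = 1, q_0 = 1*0 + 1 = 1.
  i=1: a_1=1, p_1 = 1*1 + 1 = 2, q_1 = 1*1 + 0 = 1.
  i=2: a_2=1, p_2 = 1*2 + 1 = 3, q_2 = 1*1 + 1 = 2.
  i=3: a_3=8, p_3 = 8*3 + 2 = 26, q_3 = 8*2 + 1 = 17.
q_3 = 17 > 12, so the last convergent with denominator <= 12 is p_2/q_2 = 3/2.
The closest fraction with denominator <= 12 is either p_2/q_2 or the intermediate fraction (k*p_2 + p_1)/(k*q_2 + q_1) with the largest k >= 1 whose denominator stays <= 12; these approach x as k grows, and every other convergent or intermediate fraction in range is farther away.
Largest k: floor((12 - q_1)/q_2) = floor((12 - 1)/2) = 5.
That gives (5*3 + 2)/(5*2 + 1) = 17/11.
Compare the errors: |x - 3/2| = |81*2 - 3*53|/(53*2) = 3/106, and |x - 17/11| = |81*11 - 17*53|/(53*11) = 10/583.
Cross-multiplying, 10*106 = 1060 < 1749 = 3*583, so 10/583 is smaller: the intermediate fraction 17/11 is closer to x than 3/2.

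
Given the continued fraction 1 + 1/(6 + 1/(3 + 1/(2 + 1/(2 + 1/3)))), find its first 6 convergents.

1/1, 7/6, 22/19, 51/44, 124/107, 423/365

Using the convergent recurrence p_i = a_i*p_{i-1} + p_{i-2}, q_i = a_i*q_{i-1} + q_{i-2} with p_{-2}=0, p_{-1}=1, q_{-2}=1, q_{-1}=0:
  i=0: a_0=1, p_0 = 1*1 + 0 = 1, q_0 = 1*0 + 1 = 1.
  i=1: a_1=6, p_1 = 6*1 + 1 = 7, q_1 = 6*1 + 0 = 6.
  i=2: a_2=3, p_2 = 3*7 + 1 = 22, q_2 = 3*6 + 1 = 19.
  i=3: a_3=2, p_3 = 2*22 + 7 = 51, q_3 = 2*19 + 6 = 44.
  i=4: a_4=2, p_4 = 2*51 + 22 = 124, q_4 = 2*44 + 19 = 107.
  i=5: a_5=3, p_5 = 3*124 + 51 = 423, q_5 = 3*107 + 44 = 365.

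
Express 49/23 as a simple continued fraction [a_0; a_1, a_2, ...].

Run the Euclidean algorithm on 49 and 23; the successive quotients are the partial quotients a_0, a_1, ... (each step inverts the fractional part left over by the previous one):
  49 = 2*23 + 3, so a_0 = 2.
  23 = 7*3 + 2, so a_1 = 7.
  3 = 1*2 + 1, so a_2 = 1.
  2 = 2*1 + 0, so a_3 = 2.
The remainder reaches 0 after 4 divisions, so the expansion has 4 partial quotients, read off in order.

[2; 7, 1, 2]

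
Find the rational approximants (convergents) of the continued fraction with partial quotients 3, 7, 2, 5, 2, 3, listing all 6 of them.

Using the convergent recurrence p_i = a_i*p_{i-1} + p_{i-2}, q_i = a_i*q_{i-1} + q_{i-2} with p_{-2}=0, p_{-1}=1, q_{-2}=1, q_{-1}=0:
  i=0: a_0=3, p_0 = 3*1 + 0 = 3, q_0 = 3*0 + 1 = 1.
  i=1: a_1=7, p_1 = 7*3 + 1 = 22, q_1 = 7*1 + 0 = 7.
  i=2: a_2=2, p_2 = 2*22 + 3 = 47, q_2 = 2*7 + 1 = 15.
  i=3: a_3=5, p_3 = 5*47 + 22 = 257, q_3 = 5*15 + 7 = 82.
  i=4: a_4=2, p_4 = 2*257 + 47 = 561, q_4 = 2*82 + 15 = 179.
  i=5: a_5=3, p_5 = 3*561 + 257 = 1940, q_5 = 3*179 + 82 = 619.

3/1, 22/7, 47/15, 257/82, 561/179, 1940/619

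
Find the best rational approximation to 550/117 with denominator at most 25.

47/10

Expand x = 550/117 as a continued fraction with the Euclidean algorithm:
  550 = 4*117 + 82, so a_0 = 4.
  117 = 1*82 + 35, so a_1 = 1.
  82 = 2*35 + 12, so a_2 = 2.
  35 = 2*12 + 11, so a_3 = 2.
  12 = 1*11 + 1, so a_4 = 1.
  11 = 11*1 + 0, so a_5 = 11.
so x = [4; 1, 2, 2, 1, 11].
Convergents (p_i = a_i*p_{i-1} + p_{i-2}, q_i = a_i*q_{i-1} + q_{i-2} with p_{-2}=0, p_{-1}=1, q_{-2}=1, q_{-1}=0), until the denominator exceeds 25:
  i=0: a_0=4, p_0 = 4*1 + 0 = 4, q_0 = 4*0 + 1 = 1.
  i=1: a_1=1, p_1 = 1*4 + 1 = 5, q_1 = 1*1 + 0 = 1.
  i=2: a_2=2, p_2 = 2*5 + 4 = 14, q_2 = 2*1 + 1 = 3.
  i=3: a_3=2, p_3 = 2*14 + 5 = 33, q_3 = 2*3 + 1 = 7.
  i=4: a_4=1, p_4 = 1*33 + 14 = 47, q_4 = 1*7 + 3 = 10.
  i=5: a_5=11, p_5 = 11*47 + 33 = 550, q_5 = 11*10 + 7 = 117.
q_5 = 117 > 25, so the last convergent with denominator <= 25 is p_4/q_4 = 47/10.
The closest fraction with denominator <= 25 is either p_4/q_4 or the intermediate fraction (k*p_4 + p_3)/(k*q_4 + q_3) with the largest k >= 1 whose denominator stays <= 25; these approach x as k grows, and every other convergent or intermediate fraction in range is farther away.
Largest k: floor((25 - q_3)/q_4) = floor((25 - 7)/10) = 1.
That gives (1*47 + 33)/(1*10 + 7) = 80/17.
Compare the errors: |x - 47/10| = |550*10 - 47*117|/(117*10) = 1/1170, and |x - 80/17| = |550*17 - 80*117|/(117*17) = 10/1989.
Cross-multiplying, 1*1989 = 1989 < 11700 = 10*1170, so 1/1170 is smaller: the convergent 47/10 is closer to x than 80/17.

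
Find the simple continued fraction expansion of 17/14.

Run the Euclidean algorithm on 17 and 14; the successive quotients are the partial quotients a_0, a_1, ... (each step inverts the fractional part left over by the previous one):
  17 = 1*14 + 3, so a_0 = 1.
  14 = 4*3 + 2, so a_1 = 4.
  3 = 1*2 + 1, so a_2 = 1.
  2 = 2*1 + 0, so a_3 = 2.
The remainder reaches 0 after 4 divisions, so the expansion has 4 partial quotients, read off in order.

[1; 4, 1, 2]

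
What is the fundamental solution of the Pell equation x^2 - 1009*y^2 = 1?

(x, y) = (583201, 18360)

First expand sqrt(1009) as a continued fraction. With x_i = (sqrt(1009) + m_i)/d_i and (m_0, d_0) = (0, 1): a_0 = floor(sqrt(1009)) = 31, since 31^2 = 961 <= 1009 < 1024 = 32^2.
Iterate m_{i+1} = d_i*a_i - m_i, d_{i+1} = (1009 - m_{i+1}^2)/d_i, a_{i+1} = floor((a_0 + m_{i+1})/d_{i+1}):
  m_1 = 1*31 - 0 = 31, d_1 = (1009 - 31^2)/1 = 48/1 = 48, a_1 = floor((31 + 31)/48) = 1.
  m_2 = 48*1 - 31 = 17, d_2 = (1009 - 17^2)/48 = 720/48 = 15, a_2 = floor((31 + 17)/15) = 3.
  m_3 = 15*3 - 17 = 28, d_3 = (1009 - 28^2)/15 = 225/15 = 15, a_3 = floor((31 + 28)/15) = 3.
  m_4 = 15*3 - 28 = 17, d_4 = (1009 - 17^2)/15 = 720/15 = 48, a_4 = floor((31 + 17)/48) = 1.
  m_5 = 48*1 - 17 = 31, d_5 = (1009 - 31^2)/48 = 48/48 = 1, a_5 = floor((31 + 31)/1) = 62.
  m_6 = 1*62 - 31 = 31, d_6 = (1009 - 31^2)/1 = 48/1 = 48: (m_6, d_6) = (m_1, d_1) = (31, 48), so from here the quotients repeat a_1, ..., a_5; the period length is 5.
So sqrt(1009) = [31; (1, 3, 3, 1, 62)] with period length k = 5.
k is odd, so (p_{k-1}, q_{k-1}) only solves x^2 - 1009y^2 = -1 and the fundamental solution of x^2 - 1009y^2 = 1 is (p_{2k-1}, q_{2k-1}) = (p_9, q_9); compute convergents through index 9, running through the period twice.
Convergents (p_i = a_i*p_{i-1} + p_{i-2}, q_i = a_i*q_{i-1} + q_{i-2} with p_{-2}=0, p_{-1}=1, q_{-2}=1, q_{-1}=0):
  i=0: a_0=31, p_0 = 31*1 + 0 = 31, q_0 = 31*0 + 1 = 1.
  i=1: a_1=1, p_1 = 1*31 + 1 = 32, q_1 = 1*1 + 0 = 1.
  i=2: a_2=3, p_2 = 3*32 + 31 = 127, q_2 = 3*1 + 1 = 4.
  i=3: a_3=3, p_3 = 3*127 + 32 = 413, q_3 = 3*4 + 1 = 13.
  i=4: a_4=1, p_4 = 1*413 + 127 = 540, q_4 = 1*13 + 4 = 17.
  i=5: a_5=62, p_5 = 62*540 + 413 = 33893, q_5 = 62*17 + 13 = 1067.
  i=6: a_6=1, p_6 = 1*33893 + 540 = 34433, q_6 = 1*1067 + 17 = 1084.
  i=7: a_7=3, p_7 = 3*34433 + 33893 = 137192, q_7 = 3*1084 + 1067 = 4319.
  i=8: a_8=3, p_8 = 3*137192 + 34433 = 446009, q_8 = 3*4319 + 1084 = 14041.
  i=9: a_9=1, p_9 = 1*446009 + 137192 = 583201, q_9 = 1*14041 + 4319 = 18360.
Indeed p_4^2 - 1009*q_4^2 = 291600 - 291601 = -1, not +1.
Check: 583201^2 - 1009*18360^2 = 340123406401 - 340123406400 = 1, so (x, y) = (583201, 18360) solves the equation, and by the theorem it is the least positive solution.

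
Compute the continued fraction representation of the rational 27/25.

[1; 12, 2]

Run the Euclidean algorithm on 27 and 25; the successive quotients are the partial quotients a_0, a_1, ... (each step inverts the fractional part left over by the previous one):
  27 = 1*25 + 2, so a_0 = 1.
  25 = 12*2 + 1, so a_1 = 12.
  2 = 2*1 + 0, so a_2 = 2.
The remainder reaches 0 after 3 divisions, so the expansion has 3 partial quotients, read off in order.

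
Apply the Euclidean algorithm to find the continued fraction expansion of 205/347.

[0; 1, 1, 2, 3, 1, 15]

Run the Euclidean algorithm on 205 and 347; the successive quotients are the partial quotients a_0, a_1, ... (each step inverts the fractional part left over by the previous one):
  205 = 0*347 + 205, so a_0 = 0.
  347 = 1*205 + 142, so a_1 = 1.
  205 = 1*142 + 63, so a_2 = 1.
  142 = 2*63 + 16, so a_3 = 2.
  63 = 3*16 + 15, so a_4 = 3.
  16 = 1*15 + 1, so a_5 = 1.
  15 = 15*1 + 0, so a_6 = 15.
The remainder reaches 0 after 7 divisions, so the expansion has 7 partial quotients, read off in order.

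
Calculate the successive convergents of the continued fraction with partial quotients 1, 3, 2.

Using the convergent recurrence p_i = a_i*p_{i-1} + p_{i-2}, q_i = a_i*q_{i-1} + q_{i-2} with p_{-2}=0, p_{-1}=1, q_{-2}=1, q_{-1}=0:
  i=0: a_0=1, p_0 = 1*1 + 0 = 1, q_0 = 1*0 + 1 = 1.
  i=1: a_1=3, p_1 = 3*1 + 1 = 4, q_1 = 3*1 + 0 = 3.
  i=2: a_2=2, p_2 = 2*4 + 1 = 9, q_2 = 2*3 + 1 = 7.

1/1, 4/3, 9/7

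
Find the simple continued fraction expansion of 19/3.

[6; 3]

Run the Euclidean algorithm on 19 and 3; the successive quotients are the partial quotients a_0, a_1, ... (each step inverts the fractional part left over by the previous one):
  19 = 6*3 + 1, so a_0 = 6.
  3 = 3*1 + 0, so a_1 = 3.
The remainder reaches 0 after 2 divisions, so the expansion has 2 partial quotients, read off in order.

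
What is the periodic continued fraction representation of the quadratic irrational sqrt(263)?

[16; (4, 1, 1, 1, 1, 15, 1, 1, 1, 1, 4, 32)]

Write x_i = (sqrt(263) + m_i)/d_i with (m_0, d_0) = (0, 1). a_0 = floor(sqrt(263)) = 16, since 16^2 = 256 <= 263 < 289 = 17^2.
Iterate m_{i+1} = d_i*a_i - m_i, d_{i+1} = (263 - m_{i+1}^2)/d_i, a_{i+1} = floor((a_0 + m_{i+1})/d_{i+1}):
  m_1 = 1*16 - 0 = 16, d_1 = (263 - 16^2)/1 = 7/1 = 7, a_1 = floor((16 + 16)/7) = 4.
  m_2 = 7*4 - 16 = 12, d_2 = (263 - 12^2)/7 = 119/7 = 17, a_2 = floor((16 + 12)/17) = 1.
  m_3 = 17*1 - 12 = 5, d_3 = (263 - 5^2)/17 = 238/17 = 14, a_3 = floor((16 + 5)/14) = 1.
  m_4 = 14*1 - 5 = 9, d_4 = (263 - 9^2)/14 = 182/14 = 13, a_4 = floor((16 + 9)/13) = 1.
  m_5 = 13*1 - 9 = 4, d_5 = (263 - 4^2)/13 = 247/13 = 19, a_5 = floor((16 + 4)/19) = 1.
  m_6 = 19*1 - 4 = 15, d_6 = (263 - 15^2)/19 = 38/19 = 2, a_6 = floor((16 + 15)/2) = 15.
  m_7 = 2*15 - 15 = 15, d_7 = (263 - 15^2)/2 = 38/2 = 19, a_7 = floor((16 + 15)/19) = 1.
  m_8 = 19*1 - 15 = 4, d_8 = (263 - 4^2)/19 = 247/19 = 13, a_8 = floor((16 + 4)/13) = 1.
  m_9 = 13*1 - 4 = 9, d_9 = (263 - 9^2)/13 = 182/13 = 14, a_9 = floor((16 + 9)/14) = 1.
  m_10 = 14*1 - 9 = 5, d_10 = (263 - 5^2)/14 = 238/14 = 17, a_10 = floor((16 + 5)/17) = 1.
  m_11 = 17*1 - 5 = 12, d_11 = (263 - 12^2)/17 = 119/17 = 7, a_11 = floor((16 + 12)/7) = 4.
  m_12 = 7*4 - 12 = 16, d_12 = (263 - 16^2)/7 = 7/7 = 1, a_12 = floor((16 + 16)/1) = 32.
  m_13 = 1*32 - 16 = 16, d_13 = (263 - 16^2)/1 = 7/1 = 7: (m_13, d_13) = (m_1, d_1) = (16, 7), so from here the quotients repeat a_1, ..., a_12; the period length is 12.
Hence the expansion of sqrt(263) is a_0 = 16 followed by the repeating block 4, 1, 1, 1, 1, 15, 1, 1, 1, 1, 4, 32 (period 12).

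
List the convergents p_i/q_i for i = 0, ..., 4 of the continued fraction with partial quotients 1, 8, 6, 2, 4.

Using the convergent recurrence p_i = a_i*p_{i-1} + p_{i-2}, q_i = a_i*q_{i-1} + q_{i-2} with p_{-2}=0, p_{-1}=1, q_{-2}=1, q_{-1}=0:
  i=0: a_0=1, p_0 = 1*1 + 0 = 1, q_0 = 1*0 + 1 = 1.
  i=1: a_1=8, p_1 = 8*1 + 1 = 9, q_1 = 8*1 + 0 = 8.
  i=2: a_2=6, p_2 = 6*9 + 1 = 55, q_2 = 6*8 + 1 = 49.
  i=3: a_3=2, p_3 = 2*55 + 9 = 119, q_3 = 2*49 + 8 = 106.
  i=4: a_4=4, p_4 = 4*119 + 55 = 531, q_4 = 4*106 + 49 = 473.

1/1, 9/8, 55/49, 119/106, 531/473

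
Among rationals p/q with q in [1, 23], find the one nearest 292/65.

Expand x = 292/65 as a continued fraction with the Euclidean algorithm:
  292 = 4*65 + 32, so a_0 = 4.
  65 = 2*32 + 1, so a_1 = 2.
  32 = 32*1 + 0, so a_2 = 32.
so x = [4; 2, 32].
Convergents (p_i = a_i*p_{i-1} + p_{i-2}, q_i = a_i*q_{i-1} + q_{i-2} with p_{-2}=0, p_{-1}=1, q_{-2}=1, q_{-1}=0), until the denominator exceeds 23:
  i=0: a_0=4, p_0 = 4*1 + 0 = 4, q_0 = 4*0 + 1 = 1.
  i=1: a_1=2, p_1 = 2*4 + 1 = 9, q_1 = 2*1 + 0 = 2.
  i=2: a_2=32, p_2 = 32*9 + 4 = 292, q_2 = 32*2 + 1 = 65.
q_2 = 65 > 23, so the last convergent with denominator <= 23 is p_1/q_1 = 9/2.
The closest fraction with denominator <= 23 is either p_1/q_1 or the intermediate fraction (k*p_1 + p_0)/(k*q_1 + q_0) with the largest k >= 1 whose denominator stays <= 23; these approach x as k grows, and every other convergent or intermediate fraction in range is farther away.
Largest k: floor((23 - q_0)/q_1) = floor((23 - 1)/2) = 11.
That gives (11*9 + 4)/(11*2 + 1) = 103/23.
Compare the errors: |x - 9/2| = |292*2 - 9*65|/(65*2) = 1/130, and |x - 103/23| = |292*23 - 103*65|/(65*23) = 21/1495.
Cross-multiplying, 1*1495 = 1495 < 2730 = 21*130, so 1/130 is smaller: the convergent 9/2 is closer to x than 103/23.

9/2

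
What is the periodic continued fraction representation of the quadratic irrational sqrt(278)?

Write x_i = (sqrt(278) + m_i)/d_i with (m_0, d_0) = (0, 1). a_0 = floor(sqrt(278)) = 16, since 16^2 = 256 <= 278 < 289 = 17^2.
Iterate m_{i+1} = d_i*a_i - m_i, d_{i+1} = (278 - m_{i+1}^2)/d_i, a_{i+1} = floor((a_0 + m_{i+1})/d_{i+1}):
  m_1 = 1*16 - 0 = 16, d_1 = (278 - 16^2)/1 = 22/1 = 22, a_1 = floor((16 + 16)/22) = 1.
  m_2 = 22*1 - 16 = 6, d_2 = (278 - 6^2)/22 = 242/22 = 11, a_2 = floor((16 + 6)/11) = 2.
  m_3 = 11*2 - 6 = 16, d_3 = (278 - 16^2)/11 = 22/11 = 2, a_3 = floor((16 + 16)/2) = 16.
  m_4 = 2*16 - 16 = 16, d_4 = (278 - 16^2)/2 = 22/2 = 11, a_4 = floor((16 + 16)/11) = 2.
  m_5 = 11*2 - 16 = 6, d_5 = (278 - 6^2)/11 = 242/11 = 22, a_5 = floor((16 + 6)/22) = 1.
  m_6 = 22*1 - 6 = 16, d_6 = (278 - 16^2)/22 = 22/22 = 1, a_6 = floor((16 + 16)/1) = 32.
  m_7 = 1*32 - 16 = 16, d_7 = (278 - 16^2)/1 = 22/1 = 22: (m_7, d_7) = (m_1, d_1) = (16, 22), so from here the quotients repeat a_1, ..., a_6; the period length is 6.
Hence the expansion of sqrt(278) is a_0 = 16 followed by the repeating block 1, 2, 16, 2, 1, 32 (period 6).

[16; (1, 2, 16, 2, 1, 32)]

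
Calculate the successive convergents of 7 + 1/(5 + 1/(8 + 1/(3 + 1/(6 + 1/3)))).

7/1, 36/5, 295/41, 921/128, 5821/809, 18384/2555

Using the convergent recurrence p_i = a_i*p_{i-1} + p_{i-2}, q_i = a_i*q_{i-1} + q_{i-2} with p_{-2}=0, p_{-1}=1, q_{-2}=1, q_{-1}=0:
  i=0: a_0=7, p_0 = 7*1 + 0 = 7, q_0 = 7*0 + 1 = 1.
  i=1: a_1=5, p_1 = 5*7 + 1 = 36, q_1 = 5*1 + 0 = 5.
  i=2: a_2=8, p_2 = 8*36 + 7 = 295, q_2 = 8*5 + 1 = 41.
  i=3: a_3=3, p_3 = 3*295 + 36 = 921, q_3 = 3*41 + 5 = 128.
  i=4: a_4=6, p_4 = 6*921 + 295 = 5821, q_4 = 6*128 + 41 = 809.
  i=5: a_5=3, p_5 = 3*5821 + 921 = 18384, q_5 = 3*809 + 128 = 2555.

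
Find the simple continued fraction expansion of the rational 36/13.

[2; 1, 3, 3]

Run the Euclidean algorithm on 36 and 13; the successive quotients are the partial quotients a_0, a_1, ... (each step inverts the fractional part left over by the previous one):
  36 = 2*13 + 10, so a_0 = 2.
  13 = 1*10 + 3, so a_1 = 1.
  10 = 3*3 + 1, so a_2 = 3.
  3 = 3*1 + 0, so a_3 = 3.
The remainder reaches 0 after 4 divisions, so the expansion has 4 partial quotients, read off in order.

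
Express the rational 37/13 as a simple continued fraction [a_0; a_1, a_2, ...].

[2; 1, 5, 2]

Run the Euclidean algorithm on 37 and 13; the successive quotients are the partial quotients a_0, a_1, ... (each step inverts the fractional part left over by the previous one):
  37 = 2*13 + 11, so a_0 = 2.
  13 = 1*11 + 2, so a_1 = 1.
  11 = 5*2 + 1, so a_2 = 5.
  2 = 2*1 + 0, so a_3 = 2.
The remainder reaches 0 after 4 divisions, so the expansion has 4 partial quotients, read off in order.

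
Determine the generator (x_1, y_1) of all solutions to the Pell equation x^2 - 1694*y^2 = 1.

First expand sqrt(1694) as a continued fraction. With x_i = (sqrt(1694) + m_i)/d_i and (m_0, d_0) = (0, 1): a_0 = floor(sqrt(1694)) = 41, since 41^2 = 1681 <= 1694 < 1764 = 42^2.
Iterate m_{i+1} = d_i*a_i - m_i, d_{i+1} = (1694 - m_{i+1}^2)/d_i, a_{i+1} = floor((a_0 + m_{i+1})/d_{i+1}):
  m_1 = 1*41 - 0 = 41, d_1 = (1694 - 41^2)/1 = 13/1 = 13, a_1 = floor((41 + 41)/13) = 6.
  m_2 = 13*6 - 41 = 37, d_2 = (1694 - 37^2)/13 = 325/13 = 25, a_2 = floor((41 + 37)/25) = 3.
  m_3 = 25*3 - 37 = 38, d_3 = (1694 - 38^2)/25 = 250/25 = 10, a_3 = floor((41 + 38)/10) = 7.
  m_4 = 10*7 - 38 = 32, d_4 = (1694 - 32^2)/10 = 670/10 = 67, a_4 = floor((41 + 32)/67) = 1.
  m_5 = 67*1 - 32 = 35, d_5 = (1694 - 35^2)/67 = 469/67 = 7, a_5 = floor((41 + 35)/7) = 10.
  m_6 = 7*10 - 35 = 35, d_6 = (1694 - 35^2)/7 = 469/7 = 67, a_6 = floor((41 + 35)/67) = 1.
  m_7 = 67*1 - 35 = 32, d_7 = (1694 - 32^2)/67 = 670/67 = 10, a_7 = floor((41 + 32)/10) = 7.
  m_8 = 10*7 - 32 = 38, d_8 = (1694 - 38^2)/10 = 250/10 = 25, a_8 = floor((41 + 38)/25) = 3.
  m_9 = 25*3 - 38 = 37, d_9 = (1694 - 37^2)/25 = 325/25 = 13, a_9 = floor((41 + 37)/13) = 6.
  m_10 = 13*6 - 37 = 41, d_10 = (1694 - 41^2)/13 = 13/13 = 1, a_10 = floor((41 + 41)/1) = 82.
  m_11 = 1*82 - 41 = 41, d_11 = (1694 - 41^2)/1 = 13/1 = 13: (m_11, d_11) = (m_1, d_1) = (41, 13), so from here the quotients repeat a_1, ..., a_10; the period length is 10.
So sqrt(1694) = [41; (6, 3, 7, 1, 10, 1, 7, 3, 6, 82)] with period length k = 10.
k is even, so the fundamental solution of x^2 - 1694y^2 = 1 is (p_{k-1}, q_{k-1}) = (p_9, q_9); compute convergents through index 9.
Convergents (p_i = a_i*p_{i-1} + p_{i-2}, q_i = a_i*q_{i-1} + q_{i-2} with p_{-2}=0, p_{-1}=1, q_{-2}=1, q_{-1}=0):
  i=0: a_0=41, p_0 = 41*1 + 0 = 41, q_0 = 41*0 + 1 = 1.
  i=1: a_1=6, p_1 = 6*41 + 1 = 247, q_1 = 6*1 + 0 = 6.
  i=2: a_2=3, p_2 = 3*247 + 41 = 782, q_2 = 3*6 + 1 = 19.
  i=3: a_3=7, p_3 = 7*782 + 247 = 5721, q_3 = 7*19 + 6 = 139.
  i=4: a_4=1, p_4 = 1*5721 + 782 = 6503, q_4 = 1*139 + 19 = 158.
  i=5: a_5=10, p_5 = 10*6503 + 5721 = 70751, q_5 = 10*158 + 139 = 1719.
  i=6: a_6=1, p_6 = 1*70751 + 6503 = 77254, q_6 = 1*1719 + 158 = 1877.
  i=7: a_7=7, p_7 = 7*77254 + 70751 = 611529, q_7 = 7*1877 + 1719 = 14858.
  i=8: a_8=3, p_8 = 3*611529 + 77254 = 1911841, q_8 = 3*14858 + 1877 = 46451.
  i=9: a_9=6, p_9 = 6*1911841 + 611529 = 12082575, q_9 = 6*46451 + 14858 = 293564.
Check: 12082575^2 - 1694*293564^2 = 145988618630625 - 145988618630624 = 1, so (x, y) = (12082575, 293564) solves the equation, and by the theorem it is the least positive solution.

(x, y) = (12082575, 293564)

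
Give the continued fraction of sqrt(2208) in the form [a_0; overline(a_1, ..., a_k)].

Write x_i = (sqrt(2208) + m_i)/d_i with (m_0, d_0) = (0, 1). a_0 = floor(sqrt(2208)) = 46, since 46^2 = 2116 <= 2208 < 2209 = 47^2.
Iterate m_{i+1} = d_i*a_i - m_i, d_{i+1} = (2208 - m_{i+1}^2)/d_i, a_{i+1} = floor((a_0 + m_{i+1})/d_{i+1}):
  m_1 = 1*46 - 0 = 46, d_1 = (2208 - 46^2)/1 = 92/1 = 92, a_1 = floor((46 + 46)/92) = 1.
  m_2 = 92*1 - 46 = 46, d_2 = (2208 - 46^2)/92 = 92/92 = 1, a_2 = floor((46 + 46)/1) = 92.
  m_3 = 1*92 - 46 = 46, d_3 = (2208 - 46^2)/1 = 92/1 = 92: (m_3, d_3) = (m_1, d_1) = (46, 92), so from here the quotients repeat a_1, a_2; the period length is 2.
Hence the expansion of sqrt(2208) is a_0 = 46 followed by the repeating block 1, 92 (period 2).

[46; overline(1, 92)]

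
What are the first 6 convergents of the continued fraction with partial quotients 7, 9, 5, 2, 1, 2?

7/1, 64/9, 327/46, 718/101, 1045/147, 2808/395

Using the convergent recurrence p_i = a_i*p_{i-1} + p_{i-2}, q_i = a_i*q_{i-1} + q_{i-2} with p_{-2}=0, p_{-1}=1, q_{-2}=1, q_{-1}=0:
  i=0: a_0=7, p_0 = 7*1 + 0 = 7, q_0 = 7*0 + 1 = 1.
  i=1: a_1=9, p_1 = 9*7 + 1 = 64, q_1 = 9*1 + 0 = 9.
  i=2: a_2=5, p_2 = 5*64 + 7 = 327, q_2 = 5*9 + 1 = 46.
  i=3: a_3=2, p_3 = 2*327 + 64 = 718, q_3 = 2*46 + 9 = 101.
  i=4: a_4=1, p_4 = 1*718 + 327 = 1045, q_4 = 1*101 + 46 = 147.
  i=5: a_5=2, p_5 = 2*1045 + 718 = 2808, q_5 = 2*147 + 101 = 395.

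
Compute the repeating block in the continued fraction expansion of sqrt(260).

[16; (8, 32)]

Write x_i = (sqrt(260) + m_i)/d_i with (m_0, d_0) = (0, 1). a_0 = floor(sqrt(260)) = 16, since 16^2 = 256 <= 260 < 289 = 17^2.
Iterate m_{i+1} = d_i*a_i - m_i, d_{i+1} = (260 - m_{i+1}^2)/d_i, a_{i+1} = floor((a_0 + m_{i+1})/d_{i+1}):
  m_1 = 1*16 - 0 = 16, d_1 = (260 - 16^2)/1 = 4/1 = 4, a_1 = floor((16 + 16)/4) = 8.
  m_2 = 4*8 - 16 = 16, d_2 = (260 - 16^2)/4 = 4/4 = 1, a_2 = floor((16 + 16)/1) = 32.
  m_3 = 1*32 - 16 = 16, d_3 = (260 - 16^2)/1 = 4/1 = 4: (m_3, d_3) = (m_1, d_1) = (16, 4), so from here the quotients repeat a_1, a_2; the period length is 2.
Hence the expansion of sqrt(260) is a_0 = 16 followed by the repeating block 8, 32 (period 2).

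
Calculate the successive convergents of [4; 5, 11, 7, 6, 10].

4/1, 21/5, 235/56, 1666/397, 10231/2438, 103976/24777

Using the convergent recurrence p_i = a_i*p_{i-1} + p_{i-2}, q_i = a_i*q_{i-1} + q_{i-2} with p_{-2}=0, p_{-1}=1, q_{-2}=1, q_{-1}=0:
  i=0: a_0=4, p_0 = 4*1 + 0 = 4, q_0 = 4*0 + 1 = 1.
  i=1: a_1=5, p_1 = 5*4 + 1 = 21, q_1 = 5*1 + 0 = 5.
  i=2: a_2=11, p_2 = 11*21 + 4 = 235, q_2 = 11*5 + 1 = 56.
  i=3: a_3=7, p_3 = 7*235 + 21 = 1666, q_3 = 7*56 + 5 = 397.
  i=4: a_4=6, p_4 = 6*1666 + 235 = 10231, q_4 = 6*397 + 56 = 2438.
  i=5: a_5=10, p_5 = 10*10231 + 1666 = 103976, q_5 = 10*2438 + 397 = 24777.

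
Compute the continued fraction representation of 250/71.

Run the Euclidean algorithm on 250 and 71; the successive quotients are the partial quotients a_0, a_1, ... (each step inverts the fractional part left over by the previous one):
  250 = 3*71 + 37, so a_0 = 3.
  71 = 1*37 + 34, so a_1 = 1.
  37 = 1*34 + 3, so a_2 = 1.
  34 = 11*3 + 1, so a_3 = 11.
  3 = 3*1 + 0, so a_4 = 3.
The remainder reaches 0 after 5 divisions, so the expansion has 5 partial quotients, read off in order.

[3; 1, 1, 11, 3]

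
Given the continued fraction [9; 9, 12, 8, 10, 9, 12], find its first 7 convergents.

9/1, 82/9, 993/109, 8026/881, 81253/8919, 739303/81152, 8952889/982743

Using the convergent recurrence p_i = a_i*p_{i-1} + p_{i-2}, q_i = a_i*q_{i-1} + q_{i-2} with p_{-2}=0, p_{-1}=1, q_{-2}=1, q_{-1}=0:
  i=0: a_0=9, p_0 = 9*1 + 0 = 9, q_0 = 9*0 + 1 = 1.
  i=1: a_1=9, p_1 = 9*9 + 1 = 82, q_1 = 9*1 + 0 = 9.
  i=2: a_2=12, p_2 = 12*82 + 9 = 993, q_2 = 12*9 + 1 = 109.
  i=3: a_3=8, p_3 = 8*993 + 82 = 8026, q_3 = 8*109 + 9 = 881.
  i=4: a_4=10, p_4 = 10*8026 + 993 = 81253, q_4 = 10*881 + 109 = 8919.
  i=5: a_5=9, p_5 = 9*81253 + 8026 = 739303, q_5 = 9*8919 + 881 = 81152.
  i=6: a_6=12, p_6 = 12*739303 + 81253 = 8952889, q_6 = 12*81152 + 8919 = 982743.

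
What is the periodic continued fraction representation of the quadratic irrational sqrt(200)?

Write x_i = (sqrt(200) + m_i)/d_i with (m_0, d_0) = (0, 1). a_0 = floor(sqrt(200)) = 14, since 14^2 = 196 <= 200 < 225 = 15^2.
Iterate m_{i+1} = d_i*a_i - m_i, d_{i+1} = (200 - m_{i+1}^2)/d_i, a_{i+1} = floor((a_0 + m_{i+1})/d_{i+1}):
  m_1 = 1*14 - 0 = 14, d_1 = (200 - 14^2)/1 = 4/1 = 4, a_1 = floor((14 + 14)/4) = 7.
  m_2 = 4*7 - 14 = 14, d_2 = (200 - 14^2)/4 = 4/4 = 1, a_2 = floor((14 + 14)/1) = 28.
  m_3 = 1*28 - 14 = 14, d_3 = (200 - 14^2)/1 = 4/1 = 4: (m_3, d_3) = (m_1, d_1) = (14, 4), so from here the quotients repeat a_1, a_2; the period length is 2.
Hence the expansion of sqrt(200) is a_0 = 14 followed by the repeating block 7, 28 (period 2).

[14; (7, 28)]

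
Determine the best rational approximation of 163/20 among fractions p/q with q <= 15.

Expand x = 163/20 as a continued fraction with the Euclidean algorithm:
  163 = 8*20 + 3, so a_0 = 8.
  20 = 6*3 + 2, so a_1 = 6.
  3 = 1*2 + 1, so a_2 = 1.
  2 = 2*1 + 0, so a_3 = 2.
so x = [8; 6, 1, 2].
Convergents (p_i = a_i*p_{i-1} + p_{i-2}, q_i = a_i*q_{i-1} + q_{i-2} with p_{-2}=0, p_{-1}=1, q_{-2}=1, q_{-1}=0), until the denominator exceeds 15:
  i=0: a_0=8, p_0 = 8*1 + 0 = 8, q_0 = 8*0 + 1 = 1.
  i=1: a_1=6, p_1 = 6*8 + 1 = 49, q_1 = 6*1 + 0 = 6.
  i=2: a_2=1, p_2 = 1*49 + 8 = 57, q_2 = 1*6 + 1 = 7.
  i=3: a_3=2, p_3 = 2*57 + 49 = 163, q_3 = 2*7 + 6 = 20.
q_3 = 20 > 15, so the last convergent with denominator <= 15 is p_2/q_2 = 57/7.
The closest fraction with denominator <= 15 is either p_2/q_2 or the intermediate fraction (k*p_2 + p_1)/(k*q_2 + q_1) with the largest k >= 1 whose denominator stays <= 15; these approach x as k grows, and every other convergent or intermediate fraction in range is farther away.
Largest k: floor((15 - q_1)/q_2) = floor((15 - 6)/7) = 1.
That gives (1*57 + 49)/(1*7 + 6) = 106/13.
Compare the errors: |x - 57/7| = |163*7 - 57*20|/(20*7) = 1/140, and |x - 106/13| = |163*13 - 106*20|/(20*13) = 1/260.
Cross-multiplying, 1*140 = 140 < 260 = 1*260, so 1/260 is smaller: the intermediate fraction 106/13 is closer to x than 57/7.

106/13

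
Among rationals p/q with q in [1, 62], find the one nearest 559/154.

Expand x = 559/154 as a continued fraction with the Euclidean algorithm:
  559 = 3*154 + 97, so a_0 = 3.
  154 = 1*97 + 57, so a_1 = 1.
  97 = 1*57 + 40, so a_2 = 1.
  57 = 1*40 + 17, so a_3 = 1.
  40 = 2*17 + 6, so a_4 = 2.
  17 = 2*6 + 5, so a_5 = 2.
  6 = 1*5 + 1, so a_6 = 1.
  5 = 5*1 + 0, so a_7 = 5.
so x = [3; 1, 1, 1, 2, 2, 1, 5].
Convergents (p_i = a_i*p_{i-1} + p_{i-2}, q_i = a_i*q_{i-1} + q_{i-2} with p_{-2}=0, p_{-1}=1, q_{-2}=1, q_{-1}=0), until the denominator exceeds 62:
  i=0: a_0=3, p_0 = 3*1 + 0 = 3, q_0 = 3*0 + 1 = 1.
  i=1: a_1=1, p_1 = 1*3 + 1 = 4, q_1 = 1*1 + 0 = 1.
  i=2: a_2=1, p_2 = 1*4 + 3 = 7, q_2 = 1*1 + 1 = 2.
  i=3: a_3=1, p_3 = 1*7 + 4 = 11, q_3 = 1*2 + 1 = 3.
  i=4: a_4=2, p_4 = 2*11 + 7 = 29, q_4 = 2*3 + 2 = 8.
  i=5: a_5=2, p_5 = 2*29 + 11 = 69, q_5 = 2*8 + 3 = 19.
  i=6: a_6=1, p_6 = 1*69 + 29 = 98, q_6 = 1*19 + 8 = 27.
  i=7: a_7=5, p_7 = 5*98 + 69 = 559, q_7 = 5*27 + 19 = 154.
q_7 = 154 > 62, so the last convergent with denominator <= 62 is p_6/q_6 = 98/27.
The closest fraction with denominator <= 62 is either p_6/q_6 or the intermediate fraction (k*p_6 + p_5)/(k*q_6 + q_5) with the largest k >= 1 whose denominator stays <= 62; these approach x as k grows, and every other convergent or intermediate fraction in range is farther away.
Largest k: floor((62 - q_5)/q_6) = floor((62 - 19)/27) = 1.
That gives (1*98 + 69)/(1*27 + 19) = 167/46.
Compare the errors: |x - 98/27| = |559*27 - 98*154|/(154*27) = 1/4158, and |x - 167/46| = |559*46 - 167*154|/(154*46) = 4/7084.
Cross-multiplying, 1*7084 = 7084 < 16632 = 4*4158, so 1/4158 is smaller: the convergent 98/27 is closer to x than 167/46.

98/27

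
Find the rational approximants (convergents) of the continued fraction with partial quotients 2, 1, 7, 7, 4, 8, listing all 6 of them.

2/1, 3/1, 23/8, 164/57, 679/236, 5596/1945

Using the convergent recurrence p_i = a_i*p_{i-1} + p_{i-2}, q_i = a_i*q_{i-1} + q_{i-2} with p_{-2}=0, p_{-1}=1, q_{-2}=1, q_{-1}=0:
  i=0: a_0=2, p_0 = 2*1 + 0 = 2, q_0 = 2*0 + 1 = 1.
  i=1: a_1=1, p_1 = 1*2 + 1 = 3, q_1 = 1*1 + 0 = 1.
  i=2: a_2=7, p_2 = 7*3 + 2 = 23, q_2 = 7*1 + 1 = 8.
  i=3: a_3=7, p_3 = 7*23 + 3 = 164, q_3 = 7*8 + 1 = 57.
  i=4: a_4=4, p_4 = 4*164 + 23 = 679, q_4 = 4*57 + 8 = 236.
  i=5: a_5=8, p_5 = 8*679 + 164 = 5596, q_5 = 8*236 + 57 = 1945.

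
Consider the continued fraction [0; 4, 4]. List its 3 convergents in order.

Using the convergent recurrence p_i = a_i*p_{i-1} + p_{i-2}, q_i = a_i*q_{i-1} + q_{i-2} with p_{-2}=0, p_{-1}=1, q_{-2}=1, q_{-1}=0:
  i=0: a_0=0, p_0 = 0*1 + 0 = 0, q_0 = 0*0 + 1 = 1.
  i=1: a_1=4, p_1 = 4*0 + 1 = 1, q_1 = 4*1 + 0 = 4.
  i=2: a_2=4, p_2 = 4*1 + 0 = 4, q_2 = 4*4 + 1 = 17.

0/1, 1/4, 4/17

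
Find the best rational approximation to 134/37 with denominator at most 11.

29/8

Expand x = 134/37 as a continued fraction with the Euclidean algorithm:
  134 = 3*37 + 23, so a_0 = 3.
  37 = 1*23 + 14, so a_1 = 1.
  23 = 1*14 + 9, so a_2 = 1.
  14 = 1*9 + 5, so a_3 = 1.
  9 = 1*5 + 4, so a_4 = 1.
  5 = 1*4 + 1, so a_5 = 1.
  4 = 4*1 + 0, so a_6 = 4.
so x = [3; 1, 1, 1, 1, 1, 4].
Convergents (p_i = a_i*p_{i-1} + p_{i-2}, q_i = a_i*q_{i-1} + q_{i-2} with p_{-2}=0, p_{-1}=1, q_{-2}=1, q_{-1}=0), until the denominator exceeds 11:
  i=0: a_0=3, p_0 = 3*1 + 0 = 3, q_0 = 3*0 + 1 = 1.
  i=1: a_1=1, p_1 = 1*3 + 1 = 4, q_1 = 1*1 + 0 = 1.
  i=2: a_2=1, p_2 = 1*4 + 3 = 7, q_2 = 1*1 + 1 = 2.
  i=3: a_3=1, p_3 = 1*7 + 4 = 11, q_3 = 1*2 + 1 = 3.
  i=4: a_4=1, p_4 = 1*11 + 7 = 18, q_4 = 1*3 + 2 = 5.
  i=5: a_5=1, p_5 = 1*18 + 11 = 29, q_5 = 1*5 + 3 = 8.
  i=6: a_6=4, p_6 = 4*29 + 18 = 134, q_6 = 4*8 + 5 = 37.
q_6 = 37 > 11, so the last convergent with denominator <= 11 is p_5/q_5 = 29/8.
The closest fraction with denominator <= 11 is either p_5/q_5 or the intermediate fraction (k*p_5 + p_4)/(k*q_5 + q_4) with the largest k >= 1 whose denominator stays <= 11; these approach x as k grows, and every other convergent or intermediate fraction in range is farther away.
Largest k: floor((11 - q_4)/q_5) = floor((11 - 5)/8) = 0.
Since k = 0, no intermediate fraction beyond p_5/q_5 has denominator <= 11, so the convergent 29/8 is the closest (its error is |134*8 - 29*37|/(37*8) = 1/296).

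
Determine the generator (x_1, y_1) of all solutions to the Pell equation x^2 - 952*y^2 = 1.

First expand sqrt(952) as a continued fraction. With x_i = (sqrt(952) + m_i)/d_i and (m_0, d_0) = (0, 1): a_0 = floor(sqrt(952)) = 30, since 30^2 = 900 <= 952 < 961 = 31^2.
Iterate m_{i+1} = d_i*a_i - m_i, d_{i+1} = (952 - m_{i+1}^2)/d_i, a_{i+1} = floor((a_0 + m_{i+1})/d_{i+1}):
  m_1 = 1*30 - 0 = 30, d_1 = (952 - 30^2)/1 = 52/1 = 52, a_1 = floor((30 + 30)/52) = 1.
  m_2 = 52*1 - 30 = 22, d_2 = (952 - 22^2)/52 = 468/52 = 9, a_2 = floor((30 + 22)/9) = 5.
  m_3 = 9*5 - 22 = 23, d_3 = (952 - 23^2)/9 = 423/9 = 47, a_3 = floor((30 + 23)/47) = 1.
  m_4 = 47*1 - 23 = 24, d_4 = (952 - 24^2)/47 = 376/47 = 8, a_4 = floor((30 + 24)/8) = 6.
  m_5 = 8*6 - 24 = 24, d_5 = (952 - 24^2)/8 = 376/8 = 47, a_5 = floor((30 + 24)/47) = 1.
  m_6 = 47*1 - 24 = 23, d_6 = (952 - 23^2)/47 = 423/47 = 9, a_6 = floor((30 + 23)/9) = 5.
  m_7 = 9*5 - 23 = 22, d_7 = (952 - 22^2)/9 = 468/9 = 52, a_7 = floor((30 + 22)/52) = 1.
  m_8 = 52*1 - 22 = 30, d_8 = (952 - 30^2)/52 = 52/52 = 1, a_8 = floor((30 + 30)/1) = 60.
  m_9 = 1*60 - 30 = 30, d_9 = (952 - 30^2)/1 = 52/1 = 52: (m_9, d_9) = (m_1, d_1) = (30, 52), so from here the quotients repeat a_1, ..., a_8; the period length is 8.
So sqrt(952) = [30; (1, 5, 1, 6, 1, 5, 1, 60)] with period length k = 8.
k is even, so the fundamental solution of x^2 - 952y^2 = 1 is (p_{k-1}, q_{k-1}) = (p_7, q_7); compute convergents through index 7.
Convergents (p_i = a_i*p_{i-1} + p_{i-2}, q_i = a_i*q_{i-1} + q_{i-2} with p_{-2}=0, p_{-1}=1, q_{-2}=1, q_{-1}=0):
  i=0: a_0=30, p_0 = 30*1 + 0 = 30, q_0 = 30*0 + 1 = 1.
  i=1: a_1=1, p_1 = 1*30 + 1 = 31, q_1 = 1*1 + 0 = 1.
  i=2: a_2=5, p_2 = 5*31 + 30 = 185, q_2 = 5*1 + 1 = 6.
  i=3: a_3=1, p_3 = 1*185 + 31 = 216, q_3 = 1*6 + 1 = 7.
  i=4: a_4=6, p_4 = 6*216 + 185 = 1481, q_4 = 6*7 + 6 = 48.
  i=5: a_5=1, p_5 = 1*1481 + 216 = 1697, q_5 = 1*48 + 7 = 55.
  i=6: a_6=5, p_6 = 5*1697 + 1481 = 9966, q_6 = 5*55 + 48 = 323.
  i=7: a_7=1, p_7 = 1*9966 + 1697 = 11663, q_7 = 1*323 + 55 = 378.
Check: 11663^2 - 952*378^2 = 136025569 - 136025568 = 1, so (x, y) = (11663, 378) solves the equation, and by the theorem it is the least positive solution.

(x, y) = (11663, 378)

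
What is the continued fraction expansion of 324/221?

Run the Euclidean algorithm on 324 and 221; the successive quotients are the partial quotients a_0, a_1, ... (each step inverts the fractional part left over by the previous one):
  324 = 1*221 + 103, so a_0 = 1.
  221 = 2*103 + 15, so a_1 = 2.
  103 = 6*15 + 13, so a_2 = 6.
  15 = 1*13 + 2, so a_3 = 1.
  13 = 6*2 + 1, so a_4 = 6.
  2 = 2*1 + 0, so a_5 = 2.
The remainder reaches 0 after 6 divisions, so the expansion has 6 partial quotients, read off in order.

[1; 2, 6, 1, 6, 2]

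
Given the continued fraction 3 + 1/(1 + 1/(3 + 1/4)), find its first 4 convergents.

3/1, 4/1, 15/4, 64/17

Using the convergent recurrence p_i = a_i*p_{i-1} + p_{i-2}, q_i = a_i*q_{i-1} + q_{i-2} with p_{-2}=0, p_{-1}=1, q_{-2}=1, q_{-1}=0:
  i=0: a_0=3, p_0 = 3*1 + 0 = 3, q_0 = 3*0 + 1 = 1.
  i=1: a_1=1, p_1 = 1*3 + 1 = 4, q_1 = 1*1 + 0 = 1.
  i=2: a_2=3, p_2 = 3*4 + 3 = 15, q_2 = 3*1 + 1 = 4.
  i=3: a_3=4, p_3 = 4*15 + 4 = 64, q_3 = 4*4 + 1 = 17.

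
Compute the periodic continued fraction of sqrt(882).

Write x_i = (sqrt(882) + m_i)/d_i with (m_0, d_0) = (0, 1). a_0 = floor(sqrt(882)) = 29, since 29^2 = 841 <= 882 < 900 = 30^2.
Iterate m_{i+1} = d_i*a_i - m_i, d_{i+1} = (882 - m_{i+1}^2)/d_i, a_{i+1} = floor((a_0 + m_{i+1})/d_{i+1}):
  m_1 = 1*29 - 0 = 29, d_1 = (882 - 29^2)/1 = 41/1 = 41, a_1 = floor((29 + 29)/41) = 1.
  m_2 = 41*1 - 29 = 12, d_2 = (882 - 12^2)/41 = 738/41 = 18, a_2 = floor((29 + 12)/18) = 2.
  m_3 = 18*2 - 12 = 24, d_3 = (882 - 24^2)/18 = 306/18 = 17, a_3 = floor((29 + 24)/17) = 3.
  m_4 = 17*3 - 24 = 27, d_4 = (882 - 27^2)/17 = 153/17 = 9, a_4 = floor((29 + 27)/9) = 6.
  m_5 = 9*6 - 27 = 27, d_5 = (882 - 27^2)/9 = 153/9 = 17, a_5 = floor((29 + 27)/17) = 3.
  m_6 = 17*3 - 27 = 24, d_6 = (882 - 24^2)/17 = 306/17 = 18, a_6 = floor((29 + 24)/18) = 2.
  m_7 = 18*2 - 24 = 12, d_7 = (882 - 12^2)/18 = 738/18 = 41, a_7 = floor((29 + 12)/41) = 1.
  m_8 = 41*1 - 12 = 29, d_8 = (882 - 29^2)/41 = 41/41 = 1, a_8 = floor((29 + 29)/1) = 58.
  m_9 = 1*58 - 29 = 29, d_9 = (882 - 29^2)/1 = 41/1 = 41: (m_9, d_9) = (m_1, d_1) = (29, 41), so from here the quotients repeat a_1, ..., a_8; the period length is 8.
Hence the expansion of sqrt(882) is a_0 = 29 followed by the repeating block 1, 2, 3, 6, 3, 2, 1, 58 (period 8).

[29; (1, 2, 3, 6, 3, 2, 1, 58)]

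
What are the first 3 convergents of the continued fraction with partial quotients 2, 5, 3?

2/1, 11/5, 35/16

Using the convergent recurrence p_i = a_i*p_{i-1} + p_{i-2}, q_i = a_i*q_{i-1} + q_{i-2} with p_{-2}=0, p_{-1}=1, q_{-2}=1, q_{-1}=0:
  i=0: a_0=2, p_0 = 2*1 + 0 = 2, q_0 = 2*0 + 1 = 1.
  i=1: a_1=5, p_1 = 5*2 + 1 = 11, q_1 = 5*1 + 0 = 5.
  i=2: a_2=3, p_2 = 3*11 + 2 = 35, q_2 = 3*5 + 1 = 16.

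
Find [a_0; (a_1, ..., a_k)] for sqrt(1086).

Write x_i = (sqrt(1086) + m_i)/d_i with (m_0, d_0) = (0, 1). a_0 = floor(sqrt(1086)) = 32, since 32^2 = 1024 <= 1086 < 1089 = 33^2.
Iterate m_{i+1} = d_i*a_i - m_i, d_{i+1} = (1086 - m_{i+1}^2)/d_i, a_{i+1} = floor((a_0 + m_{i+1})/d_{i+1}):
  m_1 = 1*32 - 0 = 32, d_1 = (1086 - 32^2)/1 = 62/1 = 62, a_1 = floor((32 + 32)/62) = 1.
  m_2 = 62*1 - 32 = 30, d_2 = (1086 - 30^2)/62 = 186/62 = 3, a_2 = floor((32 + 30)/3) = 20.
  m_3 = 3*20 - 30 = 30, d_3 = (1086 - 30^2)/3 = 186/3 = 62, a_3 = floor((32 + 30)/62) = 1.
  m_4 = 62*1 - 30 = 32, d_4 = (1086 - 32^2)/62 = 62/62 = 1, a_4 = floor((32 + 32)/1) = 64.
  m_5 = 1*64 - 32 = 32, d_5 = (1086 - 32^2)/1 = 62/1 = 62: (m_5, d_5) = (m_1, d_1) = (32, 62), so from here the quotients repeat a_1, ..., a_4; the period length is 4.
Hence the expansion of sqrt(1086) is a_0 = 32 followed by the repeating block 1, 20, 1, 64 (period 4).

[32; (1, 20, 1, 64)]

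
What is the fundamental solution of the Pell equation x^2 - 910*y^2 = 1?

(x, y) = (181, 6)

First expand sqrt(910) as a continued fraction. With x_i = (sqrt(910) + m_i)/d_i and (m_0, d_0) = (0, 1): a_0 = floor(sqrt(910)) = 30, since 30^2 = 900 <= 910 < 961 = 31^2.
Iterate m_{i+1} = d_i*a_i - m_i, d_{i+1} = (910 - m_{i+1}^2)/d_i, a_{i+1} = floor((a_0 + m_{i+1})/d_{i+1}):
  m_1 = 1*30 - 0 = 30, d_1 = (910 - 30^2)/1 = 10/1 = 10, a_1 = floor((30 + 30)/10) = 6.
  m_2 = 10*6 - 30 = 30, d_2 = (910 - 30^2)/10 = 10/10 = 1, a_2 = floor((30 + 30)/1) = 60.
  m_3 = 1*60 - 30 = 30, d_3 = (910 - 30^2)/1 = 10/1 = 10: (m_3, d_3) = (m_1, d_1) = (30, 10), so from here the quotients repeat a_1, a_2; the period length is 2.
So sqrt(910) = [30; (6, 60)] with period length k = 2.
k is even, so the fundamental solution of x^2 - 910y^2 = 1 is (p_{k-1}, q_{k-1}) = (p_1, q_1); compute convergents through index 1.
Convergents (p_i = a_i*p_{i-1} + p_{i-2}, q_i = a_i*q_{i-1} + q_{i-2} with p_{-2}=0, p_{-1}=1, q_{-2}=1, q_{-1}=0):
  i=0: a_0=30, p_0 = 30*1 + 0 = 30, q_0 = 30*0 + 1 = 1.
  i=1: a_1=6, p_1 = 6*30 + 1 = 181, q_1 = 6*1 + 0 = 6.
Check: 181^2 - 910*6^2 = 32761 - 32760 = 1, so (x, y) = (181, 6) solves the equation, and by the theorem it is the least positive solution.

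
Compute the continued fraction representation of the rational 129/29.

Run the Euclidean algorithm on 129 and 29; the successive quotients are the partial quotients a_0, a_1, ... (each step inverts the fractional part left over by the previous one):
  129 = 4*29 + 13, so a_0 = 4.
  29 = 2*13 + 3, so a_1 = 2.
  13 = 4*3 + 1, so a_2 = 4.
  3 = 3*1 + 0, so a_3 = 3.
The remainder reaches 0 after 4 divisions, so the expansion has 4 partial quotients, read off in order.

[4; 2, 4, 3]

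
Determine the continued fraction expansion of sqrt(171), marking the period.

[13; (13, 26)]

Write x_i = (sqrt(171) + m_i)/d_i with (m_0, d_0) = (0, 1). a_0 = floor(sqrt(171)) = 13, since 13^2 = 169 <= 171 < 196 = 14^2.
Iterate m_{i+1} = d_i*a_i - m_i, d_{i+1} = (171 - m_{i+1}^2)/d_i, a_{i+1} = floor((a_0 + m_{i+1})/d_{i+1}):
  m_1 = 1*13 - 0 = 13, d_1 = (171 - 13^2)/1 = 2/1 = 2, a_1 = floor((13 + 13)/2) = 13.
  m_2 = 2*13 - 13 = 13, d_2 = (171 - 13^2)/2 = 2/2 = 1, a_2 = floor((13 + 13)/1) = 26.
  m_3 = 1*26 - 13 = 13, d_3 = (171 - 13^2)/1 = 2/1 = 2: (m_3, d_3) = (m_1, d_1) = (13, 2), so from here the quotients repeat a_1, a_2; the period length is 2.
Hence the expansion of sqrt(171) is a_0 = 13 followed by the repeating block 13, 26 (period 2).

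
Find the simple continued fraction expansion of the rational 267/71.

Run the Euclidean algorithm on 267 and 71; the successive quotients are the partial quotients a_0, a_1, ... (each step inverts the fractional part left over by the previous one):
  267 = 3*71 + 54, so a_0 = 3.
  71 = 1*54 + 17, so a_1 = 1.
  54 = 3*17 + 3, so a_2 = 3.
  17 = 5*3 + 2, so a_3 = 5.
  3 = 1*2 + 1, so a_4 = 1.
  2 = 2*1 + 0, so a_5 = 2.
The remainder reaches 0 after 6 divisions, so the expansion has 6 partial quotients, read off in order.

[3; 1, 3, 5, 1, 2]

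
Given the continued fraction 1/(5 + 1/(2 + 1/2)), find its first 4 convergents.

0/1, 1/5, 2/11, 5/27

Using the convergent recurrence p_i = a_i*p_{i-1} + p_{i-2}, q_i = a_i*q_{i-1} + q_{i-2} with p_{-2}=0, p_{-1}=1, q_{-2}=1, q_{-1}=0:
  i=0: a_0=0, p_0 = 0*1 + 0 = 0, q_0 = 0*0 + 1 = 1.
  i=1: a_1=5, p_1 = 5*0 + 1 = 1, q_1 = 5*1 + 0 = 5.
  i=2: a_2=2, p_2 = 2*1 + 0 = 2, q_2 = 2*5 + 1 = 11.
  i=3: a_3=2, p_3 = 2*2 + 1 = 5, q_3 = 2*11 + 5 = 27.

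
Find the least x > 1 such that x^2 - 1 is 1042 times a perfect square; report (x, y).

First expand sqrt(1042) as a continued fraction. With x_i = (sqrt(1042) + m_i)/d_i and (m_0, d_0) = (0, 1): a_0 = floor(sqrt(1042)) = 32, since 32^2 = 1024 <= 1042 < 1089 = 33^2.
Iterate m_{i+1} = d_i*a_i - m_i, d_{i+1} = (1042 - m_{i+1}^2)/d_i, a_{i+1} = floor((a_0 + m_{i+1})/d_{i+1}):
  m_1 = 1*32 - 0 = 32, d_1 = (1042 - 32^2)/1 = 18/1 = 18, a_1 = floor((32 + 32)/18) = 3.
  m_2 = 18*3 - 32 = 22, d_2 = (1042 - 22^2)/18 = 558/18 = 31, a_2 = floor((32 + 22)/31) = 1.
  m_3 = 31*1 - 22 = 9, d_3 = (1042 - 9^2)/31 = 961/31 = 31, a_3 = floor((32 + 9)/31) = 1.
  m_4 = 31*1 - 9 = 22, d_4 = (1042 - 22^2)/31 = 558/31 = 18, a_4 = floor((32 + 22)/18) = 3.
  m_5 = 18*3 - 22 = 32, d_5 = (1042 - 32^2)/18 = 18/18 = 1, a_5 = floor((32 + 32)/1) = 64.
  m_6 = 1*64 - 32 = 32, d_6 = (1042 - 32^2)/1 = 18/1 = 18: (m_6, d_6) = (m_1, d_1) = (32, 18), so from here the quotients repeat a_1, ..., a_5; the period length is 5.
So sqrt(1042) = [32; (3, 1, 1, 3, 64)] with period length k = 5.
k is odd, so (p_{k-1}, q_{k-1}) only solves x^2 - 1042y^2 = -1 and the fundamental solution of x^2 - 1042y^2 = 1 is (p_{2k-1}, q_{2k-1}) = (p_9, q_9); compute convergents through index 9, running through the period twice.
Convergents (p_i = a_i*p_{i-1} + p_{i-2}, q_i = a_i*q_{i-1} + q_{i-2} with p_{-2}=0, p_{-1}=1, q_{-2}=1, q_{-1}=0):
  i=0: a_0=32, p_0 = 32*1 + 0 = 32, q_0 = 32*0 + 1 = 1.
  i=1: a_1=3, p_1 = 3*32 + 1 = 97, q_1 = 3*1 + 0 = 3.
  i=2: a_2=1, p_2 = 1*97 + 32 = 129, q_2 = 1*3 + 1 = 4.
  i=3: a_3=1, p_3 = 1*129 + 97 = 226, q_3 = 1*4 + 3 = 7.
  i=4: a_4=3, p_4 = 3*226 + 129 = 807, q_4 = 3*7 + 4 = 25.
  i=5: a_5=64, p_5 = 64*807 + 226 = 51874, q_5 = 64*25 + 7 = 1607.
  i=6: a_6=3, p_6 = 3*51874 + 807 = 156429, q_6 = 3*1607 + 25 = 4846.
  i=7: a_7=1, p_7 = 1*156429 + 51874 = 208303, q_7 = 1*4846 + 1607 = 6453.
  i=8: a_8=1, p_8 = 1*208303 + 156429 = 364732, q_8 = 1*6453 + 4846 = 11299.
  i=9: a_9=3, p_9 = 3*364732 + 208303 = 1302499, q_9 = 3*11299 + 6453 = 40350.
Indeed p_4^2 - 1042*q_4^2 = 651249 - 651250 = -1, not +1.
Check: 1302499^2 - 1042*40350^2 = 1696503645001 - 1696503645000 = 1, so (x, y) = (1302499, 40350) solves the equation, and by the theorem it is the least positive solution.

(x, y) = (1302499, 40350)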